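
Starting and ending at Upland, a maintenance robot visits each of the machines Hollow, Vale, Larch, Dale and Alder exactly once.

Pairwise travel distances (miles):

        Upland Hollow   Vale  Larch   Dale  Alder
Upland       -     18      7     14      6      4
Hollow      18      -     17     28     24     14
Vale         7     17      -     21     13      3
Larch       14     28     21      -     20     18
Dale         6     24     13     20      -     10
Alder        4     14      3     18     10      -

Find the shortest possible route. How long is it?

78 miles — the shortest possible round trip.

With 5 stops there are 5!/2 = 60 distinct round trips (a route and its reverse cost the same).
Upland - Hollow - Vale - Larch - Dale - Alder - Upland: 18+17+21+20+10+4 = 90
Upland - Hollow - Vale - Larch - Alder - Dale - Upland: 18+17+21+18+10+6 = 90
Upland - Hollow - Vale - Dale - Larch - Alder - Upland: 18+17+13+20+18+4 = 90
Upland - Hollow - Vale - Dale - Alder - Larch - Upland: 18+17+13+10+18+14 = 90
Upland - Hollow - Vale - Alder - Larch - Dale - Upland: 18+17+3+18+20+6 = 82
Upland - Hollow - Vale - Alder - Dale - Larch - Upland: 18+17+3+10+20+14 = 82
Upland - Hollow - Larch - Vale - Dale - Alder - Upland: 18+28+21+13+10+4 = 94
Upland - Hollow - Larch - Vale - Alder - Dale - Upland: 18+28+21+3+10+6 = 86
Upland - Hollow - Larch - Dale - Vale - Alder - Upland: 18+28+20+13+3+4 = 86
Upland - Hollow - Larch - Dale - Alder - Vale - Upland: 18+28+20+10+3+7 = 86
Upland - Hollow - Larch - Alder - Vale - Dale - Upland: 18+28+18+3+13+6 = 86
Upland - Hollow - Larch - Alder - Dale - Vale - Upland: 18+28+18+10+13+7 = 94
Upland - Hollow - Dale - Vale - Larch - Alder - Upland: 18+24+13+21+18+4 = 98
Upland - Hollow - Dale - Vale - Alder - Larch - Upland: 18+24+13+3+18+14 = 90
… (46 more)
Upland - Vale - Alder - Hollow - Larch - Dale - Upland: 7+3+14+28+20+6 = 78  ← best
The minimum is 78.
One optimal route: Upland → Vale → Alder → Hollow → Larch → Dale → Upland (or its reverse).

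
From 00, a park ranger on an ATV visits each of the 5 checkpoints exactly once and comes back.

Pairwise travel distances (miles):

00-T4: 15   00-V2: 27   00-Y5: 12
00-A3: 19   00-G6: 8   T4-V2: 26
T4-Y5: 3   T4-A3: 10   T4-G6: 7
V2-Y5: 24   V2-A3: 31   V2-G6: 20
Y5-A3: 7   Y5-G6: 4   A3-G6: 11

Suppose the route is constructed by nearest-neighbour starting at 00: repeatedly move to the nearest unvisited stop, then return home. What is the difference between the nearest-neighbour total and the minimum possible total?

00: G6=8, Y5=12, T4=15, A3=19, V2=27 ⇒ G6
G6: Y5=4, T4=7, A3=11, V2=20 ⇒ Y5
Y5: T4=3, A3=7, V2=24 ⇒ T4
T4: A3=10, V2=26 ⇒ A3
A3: V2=31 ⇒ V2
NN route 00 → G6 → Y5 → T4 → A3 → V2 → 00 costs 83.
Optimal: 00 → V2 → T4 → Y5 → A3 → G6 → 00 costs 82 (by enumerating all 60 distinct tours).
Excess = 83 − 82 = 1.

Excess over optimum: 1 miles.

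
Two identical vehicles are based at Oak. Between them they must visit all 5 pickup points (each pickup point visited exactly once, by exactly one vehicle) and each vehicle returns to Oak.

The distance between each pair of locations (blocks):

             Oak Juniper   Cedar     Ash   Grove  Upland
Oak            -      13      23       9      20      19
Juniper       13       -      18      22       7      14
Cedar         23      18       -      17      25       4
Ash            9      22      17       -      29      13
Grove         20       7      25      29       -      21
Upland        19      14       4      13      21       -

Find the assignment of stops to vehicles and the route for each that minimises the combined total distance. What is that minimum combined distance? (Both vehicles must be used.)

There are 2^4 − 1 = 15 ways to divide the 5 stops into two non-empty groups. For each, the best each vehicle can do is its own shortest tour through its group:
  {Juniper} + {Cedar, Ash, Grove, Upland}: 26 + 71 = 97
  {Cedar} + {Juniper, Ash, Grove, Upland}: 46 + 63 = 109
  {Juniper, Cedar} + {Ash, Grove, Upland}: 54 + 63 = 117
  {Ash} + {Juniper, Cedar, Grove, Upland}: 18 + 68 = 86
  {Juniper, Ash} + {Cedar, Grove, Upland}: 44 + 68 = 112
  {Cedar, Ash} + {Juniper, Grove, Upland}: 49 + 60 = 109
  … (15 splits in total)
Best: vehicle 1 Oak → Ash → Oak = 18; vehicle 2 Oak → Juniper → Grove → Cedar → Upland → Oak = 68; combined 86.

Minimum combined distance: 86 blocks.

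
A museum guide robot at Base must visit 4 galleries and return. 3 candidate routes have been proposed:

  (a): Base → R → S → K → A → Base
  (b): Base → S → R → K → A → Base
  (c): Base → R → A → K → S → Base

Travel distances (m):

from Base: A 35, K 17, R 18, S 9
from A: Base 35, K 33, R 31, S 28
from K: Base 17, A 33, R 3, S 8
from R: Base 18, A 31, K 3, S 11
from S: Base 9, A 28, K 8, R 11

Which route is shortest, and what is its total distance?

(a): 18 + 11 + 8 + 33 + 35 = 105
(b): 9 + 11 + 3 + 33 + 35 = 91
(c): 18 + 31 + 33 + 8 + 9 = 99

Shortest is (b), total 91 m.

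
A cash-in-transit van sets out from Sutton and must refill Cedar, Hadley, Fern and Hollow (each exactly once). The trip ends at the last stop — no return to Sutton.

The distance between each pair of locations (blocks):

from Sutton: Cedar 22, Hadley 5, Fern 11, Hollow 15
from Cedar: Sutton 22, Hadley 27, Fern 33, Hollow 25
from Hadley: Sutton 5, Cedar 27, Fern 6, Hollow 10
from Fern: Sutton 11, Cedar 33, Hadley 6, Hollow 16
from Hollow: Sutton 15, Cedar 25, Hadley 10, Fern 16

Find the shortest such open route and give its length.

There are 4! = 24 possible orderings.
Sutton→Cedar→Hadley→Fern→Hollow: 22+27+6+16 = 71
Sutton→Cedar→Hadley→Hollow→Fern: 22+27+10+16 = 75
Sutton→Cedar→Fern→Hadley→Hollow: 22+33+6+10 = 71
Sutton→Cedar→Fern→Hollow→Hadley: 22+33+16+10 = 81
Sutton→Cedar→Hollow→Hadley→Fern: 22+25+10+6 = 63
Sutton→Cedar→Hollow→Fern→Hadley: 22+25+16+6 = 69
Sutton→Hadley→Cedar→Fern→Hollow: 5+27+33+16 = 81
Sutton→Hadley→Cedar→Hollow→Fern: 5+27+25+16 = 73
Sutton→Hadley→Fern→Cedar→Hollow: 5+6+33+25 = 69
Sutton→Hadley→Fern→Hollow→Cedar: 5+6+16+25 = 52
Sutton→Hadley→Hollow→Cedar→Fern: 5+10+25+33 = 73
Sutton→Hadley→Hollow→Fern→Cedar: 5+10+16+33 = 64
Sutton→Fern→Cedar→Hadley→Hollow: 11+33+27+10 = 81
Sutton→Fern→Cedar→Hollow→Hadley: 11+33+25+10 = 79
… (10 more)
The minimum is 52.
One shortest path: Sutton → Hadley → Fern → Hollow → Cedar.

Minimum one-way distance = 52 blocks.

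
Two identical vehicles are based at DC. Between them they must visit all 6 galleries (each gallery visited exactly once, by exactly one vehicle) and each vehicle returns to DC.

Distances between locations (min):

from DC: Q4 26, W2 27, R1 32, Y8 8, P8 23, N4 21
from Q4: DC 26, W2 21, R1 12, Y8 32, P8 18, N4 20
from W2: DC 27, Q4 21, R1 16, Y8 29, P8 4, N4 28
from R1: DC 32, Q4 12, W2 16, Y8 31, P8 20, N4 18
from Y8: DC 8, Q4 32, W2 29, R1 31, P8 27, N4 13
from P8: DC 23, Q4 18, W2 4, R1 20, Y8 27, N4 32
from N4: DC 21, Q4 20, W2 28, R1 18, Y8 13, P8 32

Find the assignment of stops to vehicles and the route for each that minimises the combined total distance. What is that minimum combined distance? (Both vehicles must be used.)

112 min — the smallest possible combined total.

Check every non-empty split of the stops between the two vehicles; for each half take its own optimal tour:
  {Q4} + {W2, R1, Y8, P8, N4}: 52 + 82 = 134
  {W2} + {Q4, R1, Y8, P8, N4}: 54 + 92 = 146
  {Q4, W2} + {R1, Y8, P8, N4}: 74 + 82 = 156
  {R1} + {Q4, W2, Y8, P8, N4}: 64 + 89 = 153
  {Q4, R1} + {W2, Y8, P8, N4}: 70 + 76 = 146
  {W2, R1} + {Q4, Y8, P8, N4}: 75 + 82 = 157
  … (31 splits in total)
  {Y8} + {Q4, W2, R1, P8, N4}: 16 + 96 = 112  ← best
Best: vehicle 1 DC → Y8 → DC = 16; vehicle 2 DC → P8 → W2 → R1 → Q4 → N4 → DC = 96; combined 112.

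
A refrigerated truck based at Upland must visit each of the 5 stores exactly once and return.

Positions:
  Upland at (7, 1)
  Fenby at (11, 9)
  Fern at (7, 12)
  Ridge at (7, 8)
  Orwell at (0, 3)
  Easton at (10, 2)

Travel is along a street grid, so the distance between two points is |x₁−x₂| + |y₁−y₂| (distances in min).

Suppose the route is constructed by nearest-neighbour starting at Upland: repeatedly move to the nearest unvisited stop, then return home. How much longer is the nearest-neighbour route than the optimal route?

From Upland: Easton=4, Ridge=7, Orwell=9, Fern=11, Fenby=12 → choose Easton (4).
From Easton: Fenby=8, Ridge=9, Orwell=11, Fern=13 → choose Fenby (8).
From Fenby: Ridge=5, Fern=7, Orwell=17 → choose Ridge (5).
From Ridge: Fern=4, Orwell=12 → choose Fern (4).
From Fern: Orwell=16 → choose Orwell (16).
NN route Upland → Easton → Fenby → Ridge → Fern → Orwell → Upland costs 46.
Optimal: Upland → Orwell → Ridge → Fern → Fenby → Easton → Upland costs 44 (by enumerating all 60 distinct tours).
Excess = 46 − 44 = 2.

Excess over optimum: 2 min.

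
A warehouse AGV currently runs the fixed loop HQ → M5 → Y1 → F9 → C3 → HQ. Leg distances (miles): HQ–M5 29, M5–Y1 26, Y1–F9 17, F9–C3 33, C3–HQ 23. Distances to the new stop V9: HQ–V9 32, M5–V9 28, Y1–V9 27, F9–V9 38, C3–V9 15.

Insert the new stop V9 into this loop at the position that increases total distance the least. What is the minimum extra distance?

+20 miles — insert V9 between F9 and C3.

Insertion cost between consecutive stops i–j is d(i,V9) + d(V9,j) − d(i,j):
  between HQ and M5: 32 + 28 − 29 = 31
  between M5 and Y1: 28 + 27 − 26 = 29
  between Y1 and F9: 27 + 38 − 17 = 48
  between F9 and C3: 38 + 15 − 33 = 20
  between C3 and HQ: 15 + 32 − 23 = 24
Cheapest insertion is between F9 and C3, adding 20.
New total = 128 + 20 = 148.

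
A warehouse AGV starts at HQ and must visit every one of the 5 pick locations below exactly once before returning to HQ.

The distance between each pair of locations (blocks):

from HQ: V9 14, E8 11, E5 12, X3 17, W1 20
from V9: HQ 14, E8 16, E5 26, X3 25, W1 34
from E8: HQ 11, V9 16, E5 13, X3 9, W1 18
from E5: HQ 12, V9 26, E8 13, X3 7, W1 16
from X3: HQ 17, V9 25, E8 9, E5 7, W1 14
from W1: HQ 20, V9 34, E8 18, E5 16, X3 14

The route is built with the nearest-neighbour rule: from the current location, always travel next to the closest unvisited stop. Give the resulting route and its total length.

At HQ the remaining stops are E8 11, E5 12, V9 14, X3 17, W1 20; go to E8.
At E8 the remaining stops are X3 9, E5 13, V9 16, W1 18; go to X3.
At X3 the remaining stops are E5 7, W1 14, V9 25; go to E5.
At E5 the remaining stops are W1 16, V9 26; go to W1.
At W1 the remaining stops are V9 34; go to V9.
Return V9→HQ: 14.
Total = 11 + 9 + 7 + 16 + 34 + 14 = 91.

Nearest-neighbour total = 91 blocks; route HQ → E8 → X3 → E5 → W1 → V9 → HQ.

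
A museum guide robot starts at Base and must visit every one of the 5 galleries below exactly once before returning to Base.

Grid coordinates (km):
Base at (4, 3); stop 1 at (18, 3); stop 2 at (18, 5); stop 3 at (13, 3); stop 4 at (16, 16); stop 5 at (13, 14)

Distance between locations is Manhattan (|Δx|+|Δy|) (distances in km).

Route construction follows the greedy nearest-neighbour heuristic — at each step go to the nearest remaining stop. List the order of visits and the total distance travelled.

54 km along Base → stop 3 → stop 1 → stop 2 → stop 4 → stop 5 → Base.

From Base: distances to unvisited — stop 3=9, stop 1=14, stop 2=16, stop 5=20, stop 4=25. Nearest is stop 3 (9).
From stop 3: distances to unvisited — stop 1=5, stop 2=7, stop 5=11, stop 4=16. Nearest is stop 1 (5).
From stop 1: distances to unvisited — stop 2=2, stop 4=15, stop 5=16. Nearest is stop 2 (2).
From stop 2: distances to unvisited — stop 4=13, stop 5=14. Nearest is stop 4 (13).
From stop 4: distances to unvisited — stop 5=5. Nearest is stop 5 (5).
Return stop 5→Base: 20.
Total = 9 + 5 + 2 + 13 + 5 + 20 = 54.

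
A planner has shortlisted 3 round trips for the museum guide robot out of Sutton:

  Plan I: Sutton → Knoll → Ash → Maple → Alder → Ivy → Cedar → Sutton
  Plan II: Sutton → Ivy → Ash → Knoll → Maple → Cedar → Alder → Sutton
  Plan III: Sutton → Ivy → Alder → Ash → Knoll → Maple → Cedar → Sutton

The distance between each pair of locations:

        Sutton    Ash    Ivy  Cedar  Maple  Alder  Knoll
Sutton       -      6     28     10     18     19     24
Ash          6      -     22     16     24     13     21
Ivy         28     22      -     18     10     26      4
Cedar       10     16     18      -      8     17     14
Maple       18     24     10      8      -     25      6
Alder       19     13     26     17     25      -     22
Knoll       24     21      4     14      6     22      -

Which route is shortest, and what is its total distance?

Plan I: 24 + 21 + 24 + 25 + 26 + 18 + 10 = 148
Plan II: 28 + 22 + 21 + 6 + 8 + 17 + 19 = 121
Plan III: 28 + 26 + 13 + 21 + 6 + 8 + 10 = 112

Shortest is Plan III, total 112.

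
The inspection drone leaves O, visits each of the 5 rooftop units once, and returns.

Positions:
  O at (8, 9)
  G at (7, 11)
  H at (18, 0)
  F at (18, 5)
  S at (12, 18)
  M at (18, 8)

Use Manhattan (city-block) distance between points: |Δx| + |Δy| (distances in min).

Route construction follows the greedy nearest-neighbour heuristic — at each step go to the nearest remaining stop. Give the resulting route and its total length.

Total distance 58 min via the nearest-neighbour route O → G → S → M → F → H → O.

From O: distances to unvisited — G=3, M=11, S=13, F=14, H=19. Nearest is G (3).
From G: distances to unvisited — S=12, M=14, F=17, H=22. Nearest is S (12).
From S: distances to unvisited — M=16, F=19, H=24. Nearest is M (16).
From M: distances to unvisited — F=3, H=8. Nearest is F (3).
From F: distances to unvisited — H=5. Nearest is H (5).
Return H→O: 19.
Total = 3 + 12 + 16 + 3 + 5 + 19 = 58.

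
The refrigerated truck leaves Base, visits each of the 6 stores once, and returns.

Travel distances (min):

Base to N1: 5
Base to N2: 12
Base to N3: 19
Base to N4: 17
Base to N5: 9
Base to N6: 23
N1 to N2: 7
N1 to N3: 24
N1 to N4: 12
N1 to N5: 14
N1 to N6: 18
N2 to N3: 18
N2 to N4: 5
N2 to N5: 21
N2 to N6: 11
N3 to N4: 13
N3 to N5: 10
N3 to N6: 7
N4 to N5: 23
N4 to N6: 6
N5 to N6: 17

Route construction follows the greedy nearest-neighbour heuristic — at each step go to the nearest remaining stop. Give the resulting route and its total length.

49 min along Base → N1 → N2 → N4 → N6 → N3 → N5 → Base.

From Base: distances to unvisited — N1=5, N5=9, N2=12, N4=17, N3=19, N6=23. Nearest is N1 (5).
From N1: distances to unvisited — N2=7, N4=12, N5=14, N6=18, N3=24. Nearest is N2 (7).
From N2: distances to unvisited — N4=5, N6=11, N3=18, N5=21. Nearest is N4 (5).
From N4: distances to unvisited — N6=6, N3=13, N5=23. Nearest is N6 (6).
From N6: distances to unvisited — N3=7, N5=17. Nearest is N3 (7).
From N3: distances to unvisited — N5=10. Nearest is N5 (10).
Return N5→Base: 9.
Total = 5 + 7 + 5 + 6 + 7 + 10 + 9 = 49.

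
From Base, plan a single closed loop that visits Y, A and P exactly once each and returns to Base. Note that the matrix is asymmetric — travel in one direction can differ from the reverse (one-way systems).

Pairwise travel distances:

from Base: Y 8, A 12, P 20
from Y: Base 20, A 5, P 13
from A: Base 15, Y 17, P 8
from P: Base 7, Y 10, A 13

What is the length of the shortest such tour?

Base → Y → A → P → Base: 8+5+8+7 = 28
Base → Y → P → A → Base: 8+13+13+15 = 49
Base → A → Y → P → Base: 12+17+13+7 = 49
Base → A → P → Y → Base: 12+8+10+20 = 50
Base → P → Y → A → Base: 20+10+5+15 = 50
Base → P → A → Y → Base: 20+13+17+20 = 70
The minimum is 28.
One optimal route: Base → Y → A → P → Base.

28 — the shortest possible round trip.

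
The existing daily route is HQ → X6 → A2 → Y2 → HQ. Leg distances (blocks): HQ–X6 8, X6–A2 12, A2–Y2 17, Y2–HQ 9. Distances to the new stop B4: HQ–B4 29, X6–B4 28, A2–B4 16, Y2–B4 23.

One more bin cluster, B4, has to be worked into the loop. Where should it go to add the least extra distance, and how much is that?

Insertion cost between consecutive stops i–j is d(i,B4) + d(B4,j) − d(i,j):
  between HQ and X6: 29 + 28 − 8 = 49
  between X6 and A2: 28 + 16 − 12 = 32
  between A2 and Y2: 16 + 23 − 17 = 22
  between Y2 and HQ: 23 + 29 − 9 = 43
Cheapest insertion is between A2 and Y2, adding 22.
New total = 46 + 22 = 68.

Adding 22 blocks by placing B4 on the A2–Y2 leg.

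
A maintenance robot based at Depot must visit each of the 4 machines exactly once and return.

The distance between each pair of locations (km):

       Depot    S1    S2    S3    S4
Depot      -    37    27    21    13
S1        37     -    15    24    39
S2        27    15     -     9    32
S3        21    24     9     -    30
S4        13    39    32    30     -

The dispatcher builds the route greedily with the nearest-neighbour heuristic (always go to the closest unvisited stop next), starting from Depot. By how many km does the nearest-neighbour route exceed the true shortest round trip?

Excess over optimum: 7 km.

From Depot: S4=13, S3=21, S2=27, S1=37 → choose S4 (13).
From S4: S3=30, S2=32, S1=39 → choose S3 (30).
From S3: S2=9, S1=24 → choose S2 (9).
From S2: S1=15 → choose S1 (15).
NN route Depot → S4 → S3 → S2 → S1 → Depot costs 104.
Optimal: Depot → S3 → S2 → S1 → S4 → Depot costs 97 (by enumerating all 12 distinct tours).
Excess = 104 − 97 = 7.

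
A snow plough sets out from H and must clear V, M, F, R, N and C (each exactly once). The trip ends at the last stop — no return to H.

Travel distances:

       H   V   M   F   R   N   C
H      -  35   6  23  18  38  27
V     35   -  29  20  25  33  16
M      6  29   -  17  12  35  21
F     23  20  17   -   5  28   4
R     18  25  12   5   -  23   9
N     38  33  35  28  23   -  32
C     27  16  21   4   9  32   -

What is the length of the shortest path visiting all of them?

There are 6! = 720 possible orderings.
H → V → M → F → R → N → C: 35+29+17+5+23+32 = 141
H → V → M → F → R → C → N: 35+29+17+5+9+32 = 127
H → V → M → F → N → R → C: 35+29+17+28+23+9 = 141
H → V → M → F → N → C → R: 35+29+17+28+32+9 = 150
H → V → M → F → C → R → N: 35+29+17+4+9+23 = 117
H → V → M → F → C → N → R: 35+29+17+4+32+23 = 140
H → V → M → R → F → N → C: 35+29+12+5+28+32 = 141
H → V → M → R → F → C → N: 35+29+12+5+4+32 = 117
… (712 more)
H → M → R → F → C → V → N: 6+12+5+4+16+33 = 76  ← best
The minimum is 76.
One shortest path: H → M → R → F → C → V → N.

Shortest open route: 76.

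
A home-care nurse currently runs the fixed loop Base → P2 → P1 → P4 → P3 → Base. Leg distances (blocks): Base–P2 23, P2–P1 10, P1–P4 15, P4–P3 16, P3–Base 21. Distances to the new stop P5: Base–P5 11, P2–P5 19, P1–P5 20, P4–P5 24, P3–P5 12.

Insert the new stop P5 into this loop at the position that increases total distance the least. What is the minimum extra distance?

Insertion cost between consecutive stops i–j is d(i,P5) + d(P5,j) − d(i,j):
  between Base and P2: 11 + 19 − 23 = 7
  between P2 and P1: 19 + 20 − 10 = 29
  between P1 and P4: 20 + 24 − 15 = 29
  between P4 and P3: 24 + 12 − 16 = 20
  between P3 and Base: 12 + 11 − 21 = 2
Cheapest insertion is between P3 and Base, adding 2.
New total = 85 + 2 = 87.

Adding 2 blocks by placing P5 on the P3–Base leg.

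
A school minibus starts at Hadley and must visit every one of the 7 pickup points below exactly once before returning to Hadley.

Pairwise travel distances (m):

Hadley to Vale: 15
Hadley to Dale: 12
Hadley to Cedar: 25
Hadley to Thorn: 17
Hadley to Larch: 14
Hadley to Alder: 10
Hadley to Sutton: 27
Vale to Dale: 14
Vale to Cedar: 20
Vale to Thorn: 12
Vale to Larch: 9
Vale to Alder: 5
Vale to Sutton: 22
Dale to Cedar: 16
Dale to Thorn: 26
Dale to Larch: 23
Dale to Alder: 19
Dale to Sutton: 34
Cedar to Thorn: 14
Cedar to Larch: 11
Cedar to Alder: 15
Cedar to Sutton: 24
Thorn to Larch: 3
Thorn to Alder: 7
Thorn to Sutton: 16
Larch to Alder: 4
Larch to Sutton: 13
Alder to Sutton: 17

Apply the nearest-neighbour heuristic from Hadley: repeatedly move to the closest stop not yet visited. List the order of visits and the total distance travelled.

Hadley → [Alder:10 / Dale:12 / Larch:14 / Vale:15 / Thorn:17 / Cedar:25 / Sutton:27] → Alder (10)
Alder → [Larch:4 / Vale:5 / Thorn:7 / Cedar:15 / Sutton:17 / Dale:19] → Larch (4)
Larch → [Thorn:3 / Vale:9 / Cedar:11 / Sutton:13 / Dale:23] → Thorn (3)
Thorn → [Vale:12 / Cedar:14 / Sutton:16 / Dale:26] → Vale (12)
Vale → [Dale:14 / Cedar:20 / Sutton:22] → Dale (14)
Dale → [Cedar:16 / Sutton:34] → Cedar (16)
Cedar → [Sutton:24] → Sutton (24)
Return Sutton→Hadley: 27.
Total = 10 + 4 + 3 + 12 + 14 + 16 + 24 + 27 = 110.

Nearest-neighbour total = 110 m; route Hadley → Alder → Larch → Thorn → Vale → Dale → Cedar → Sutton → Hadley.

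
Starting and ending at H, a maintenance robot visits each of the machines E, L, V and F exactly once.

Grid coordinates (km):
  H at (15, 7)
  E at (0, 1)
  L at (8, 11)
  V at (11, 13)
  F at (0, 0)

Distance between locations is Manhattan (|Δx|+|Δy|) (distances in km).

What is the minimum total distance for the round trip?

56 km — the shortest possible round trip.

With 4 stops there are 4!/2 = 12 distinct round trips (a route and its reverse cost the same).
H-E-L-V-F-H: 21+18+5+24+22 = 90
H-E-L-F-V-H: 21+18+19+24+10 = 92
H-E-V-L-F-H: 21+23+5+19+22 = 90
H-E-V-F-L-H: 21+23+24+19+11 = 98
H-E-F-L-V-H: 21+1+19+5+10 = 56
H-E-F-V-L-H: 21+1+24+5+11 = 62
H-L-E-V-F-H: 11+18+23+24+22 = 98
H-L-E-F-V-H: 11+18+1+24+10 = 64
H-L-V-E-F-H: 11+5+23+1+22 = 62
H-L-F-E-V-H: 11+19+1+23+10 = 64
H-V-E-L-F-H: 10+23+18+19+22 = 92
H-V-L-E-F-H: 10+5+18+1+22 = 56
The minimum is 56.
One optimal route: H → E → F → L → V → H (or its reverse).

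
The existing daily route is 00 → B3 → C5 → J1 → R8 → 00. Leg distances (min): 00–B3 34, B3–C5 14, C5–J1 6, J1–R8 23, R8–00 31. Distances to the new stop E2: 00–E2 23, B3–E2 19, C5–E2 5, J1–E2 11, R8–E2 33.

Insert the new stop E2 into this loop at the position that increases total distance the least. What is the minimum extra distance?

Insertion cost between consecutive stops i–j is d(i,E2) + d(E2,j) − d(i,j):
  between 00 and B3: 23 + 19 − 34 = 8
  between B3 and C5: 19 + 5 − 14 = 10
  between C5 and J1: 5 + 11 − 6 = 10
  between J1 and R8: 11 + 33 − 23 = 21
  between R8 and 00: 33 + 23 − 31 = 25
Cheapest insertion is between 00 and B3, adding 8.
New total = 108 + 8 = 116.

+8 min — insert E2 between 00 and B3.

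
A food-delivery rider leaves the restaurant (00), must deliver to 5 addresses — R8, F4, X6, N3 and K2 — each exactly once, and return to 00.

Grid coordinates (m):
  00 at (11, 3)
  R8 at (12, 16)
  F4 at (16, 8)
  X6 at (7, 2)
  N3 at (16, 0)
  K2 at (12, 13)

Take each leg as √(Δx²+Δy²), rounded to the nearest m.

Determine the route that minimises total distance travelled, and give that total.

42 m — the shortest possible round trip.

00-R8-F4-X6-N3-K2-00: 13+9+11+9+14+10 = 66
00-R8-F4-X6-K2-N3-00: 13+9+11+12+14+6 = 65
00-R8-F4-N3-X6-K2-00: 13+9+8+9+12+10 = 61
00-R8-F4-N3-K2-X6-00: 13+9+8+14+12+4 = 60
00-R8-F4-K2-X6-N3-00: 13+9+6+12+9+6 = 55
00-R8-F4-K2-N3-X6-00: 13+9+6+14+9+4 = 55
00-R8-X6-F4-N3-K2-00: 13+15+11+8+14+10 = 71
00-R8-X6-F4-K2-N3-00: 13+15+11+6+14+6 = 65
00-R8-X6-N3-F4-K2-00: 13+15+9+8+6+10 = 61
00-R8-X6-N3-K2-F4-00: 13+15+9+14+6+7 = 64
00-R8-X6-K2-F4-N3-00: 13+15+12+6+8+6 = 60
00-R8-X6-K2-N3-F4-00: 13+15+12+14+8+7 = 69
00-R8-N3-F4-X6-K2-00: 13+16+8+11+12+10 = 70
00-R8-N3-F4-K2-X6-00: 13+16+8+6+12+4 = 59
… (46 more)
00-X6-R8-K2-F4-N3-00: 4+15+3+6+8+6 = 42  ← best
The minimum is 42.
One optimal route: 00 → X6 → R8 → K2 → F4 → N3 → 00 (or its reverse).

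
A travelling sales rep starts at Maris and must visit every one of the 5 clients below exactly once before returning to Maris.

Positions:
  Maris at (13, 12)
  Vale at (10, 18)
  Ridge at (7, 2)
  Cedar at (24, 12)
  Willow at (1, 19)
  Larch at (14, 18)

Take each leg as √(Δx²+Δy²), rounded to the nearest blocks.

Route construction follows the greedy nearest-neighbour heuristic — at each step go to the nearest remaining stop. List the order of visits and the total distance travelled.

At Maris the remaining stops are Larch 6, Vale 7, Cedar 11, Ridge 12, Willow 14; go to Larch.
At Larch the remaining stops are Vale 4, Cedar 12, Willow 13, Ridge 17; go to Vale.
At Vale the remaining stops are Willow 9, Cedar 15, Ridge 16; go to Willow.
At Willow the remaining stops are Ridge 18, Cedar 24; go to Ridge.
At Ridge the remaining stops are Cedar 20; go to Cedar.
Return Cedar→Maris: 11.
Total = 6 + 4 + 9 + 18 + 20 + 11 = 68.

68 blocks along Maris → Larch → Vale → Willow → Ridge → Cedar → Maris.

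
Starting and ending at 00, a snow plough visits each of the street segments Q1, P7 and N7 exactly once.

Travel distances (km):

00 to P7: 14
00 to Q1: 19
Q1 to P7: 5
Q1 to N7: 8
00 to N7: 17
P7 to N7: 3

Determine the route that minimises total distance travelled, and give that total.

With 3 stops there are 3!/2 = 3 distinct round trips (a route and its reverse cost the same).
00-Q1-P7-N7-00: 19+5+3+17 = 44
00-Q1-N7-P7-00: 19+8+3+14 = 44
00-P7-Q1-N7-00: 14+5+8+17 = 44
The minimum is 44.
One optimal route: 00 → Q1 → P7 → N7 → 00 (or its reverse).

Minimum total distance: 44 km.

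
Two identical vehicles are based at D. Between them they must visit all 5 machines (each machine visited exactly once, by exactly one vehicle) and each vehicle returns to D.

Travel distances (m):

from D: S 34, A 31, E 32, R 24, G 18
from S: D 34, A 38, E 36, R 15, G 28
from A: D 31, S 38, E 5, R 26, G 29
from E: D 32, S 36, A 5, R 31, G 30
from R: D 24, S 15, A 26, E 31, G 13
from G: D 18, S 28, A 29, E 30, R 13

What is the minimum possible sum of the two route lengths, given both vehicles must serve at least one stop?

147 m — the smallest possible combined total.

Try each way of splitting the stops between the two vehicles (each non-empty) and, for each split, find the best tour for each vehicle:
  {S} + {A, E, R, G}: 68 + 94 = 162
  {A} + {S, E, R, G}: 62 + 114 = 176
  {S, A} + {E, R, G}: 103 + 94 = 197
  {E} + {S, A, R, G}: 64 + 115 = 179
  {S, E} + {A, R, G}: 102 + 88 = 190
  {A, E} + {S, R, G}: 68 + 80 = 148
  … (15 splits in total)
  {S, A, E, R} + {G}: 111 + 36 = 147  ← best
Best: vehicle 1 D → A → E → S → R → D = 111; vehicle 2 D → G → D = 36; combined 147.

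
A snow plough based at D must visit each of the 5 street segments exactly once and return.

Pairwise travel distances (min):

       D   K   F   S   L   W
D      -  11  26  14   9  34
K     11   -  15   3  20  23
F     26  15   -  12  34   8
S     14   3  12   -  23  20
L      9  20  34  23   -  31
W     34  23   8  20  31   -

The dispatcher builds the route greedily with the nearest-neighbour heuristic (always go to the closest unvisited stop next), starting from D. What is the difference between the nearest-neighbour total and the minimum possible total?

Excess over optimum: 12 min.

From D: L=9, K=11, S=14, F=26, W=34 → choose L (9).
From L: K=20, S=23, W=31, F=34 → choose K (20).
From K: S=3, F=15, W=23 → choose S (3).
From S: F=12, W=20 → choose F (12).
From F: W=8 → choose W (8).
NN route D → L → K → S → F → W → D costs 86.
Optimal: D → K → S → F → W → L → D costs 74 (by enumerating all 60 distinct tours).
Excess = 86 − 74 = 12.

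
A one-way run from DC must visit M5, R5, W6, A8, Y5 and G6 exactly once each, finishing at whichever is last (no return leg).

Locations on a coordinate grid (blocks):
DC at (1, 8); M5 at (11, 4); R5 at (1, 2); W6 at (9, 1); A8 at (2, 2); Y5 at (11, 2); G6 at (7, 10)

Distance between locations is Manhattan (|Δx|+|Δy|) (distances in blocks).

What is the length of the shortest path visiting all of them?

There are 6! = 720 possible orderings.
DC→M5→R5→W6→A8→Y5→G6: 14+12+9+8+9+12 = 64
DC→M5→R5→W6→A8→G6→Y5: 14+12+9+8+13+12 = 68
DC→M5→R5→W6→Y5→A8→G6: 14+12+9+3+9+13 = 60
DC→M5→R5→W6→Y5→G6→A8: 14+12+9+3+12+13 = 63
DC→M5→R5→W6→G6→A8→Y5: 14+12+9+11+13+9 = 68
DC→M5→R5→W6→G6→Y5→A8: 14+12+9+11+12+9 = 67
DC→M5→R5→A8→W6→Y5→G6: 14+12+1+8+3+12 = 50
DC→M5→R5→A8→W6→G6→Y5: 14+12+1+8+11+12 = 58
… (712 more)
DC→R5→A8→W6→Y5→M5→G6: 6+1+8+3+2+10 = 30  ← best
The minimum is 30.
One shortest path: DC → R5 → A8 → W6 → Y5 → M5 → G6.

30 blocks — the minimum one-way total.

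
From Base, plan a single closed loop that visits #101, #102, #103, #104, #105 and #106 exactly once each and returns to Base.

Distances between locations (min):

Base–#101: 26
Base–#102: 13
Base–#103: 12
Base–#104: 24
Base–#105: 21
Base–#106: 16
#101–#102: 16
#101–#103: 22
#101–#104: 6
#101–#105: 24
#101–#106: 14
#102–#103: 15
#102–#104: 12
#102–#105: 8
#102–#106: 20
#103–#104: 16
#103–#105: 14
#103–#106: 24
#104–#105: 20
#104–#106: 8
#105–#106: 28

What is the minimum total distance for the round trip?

Minimum total distance: 80 min.

With 6 stops there are 6!/2 = 360 distinct round trips (a route and its reverse cost the same).
Base → #101 → #102 → #103 → #104 → #105 → #106 → Base: 26+16+15+16+20+28+16 = 137
Base → #101 → #102 → #103 → #104 → #106 → #105 → Base: 26+16+15+16+8+28+21 = 130
Base → #101 → #102 → #103 → #105 → #104 → #106 → Base: 26+16+15+14+20+8+16 = 115
Base → #101 → #102 → #103 → #105 → #106 → #104 → Base: 26+16+15+14+28+8+24 = 131
Base → #101 → #102 → #103 → #106 → #104 → #105 → Base: 26+16+15+24+8+20+21 = 130
Base → #101 → #102 → #103 → #106 → #105 → #104 → Base: 26+16+15+24+28+20+24 = 153
Base → #101 → #102 → #104 → #103 → #105 → #106 → Base: 26+16+12+16+14+28+16 = 128
Base → #101 → #102 → #104 → #103 → #106 → #105 → Base: 26+16+12+16+24+28+21 = 143
… (352 more)
Base → #103 → #105 → #102 → #101 → #104 → #106 → Base: 12+14+8+16+6+8+16 = 80  ← best
The minimum is 80.
One optimal route: Base → #103 → #105 → #102 → #101 → #104 → #106 → Base (or its reverse).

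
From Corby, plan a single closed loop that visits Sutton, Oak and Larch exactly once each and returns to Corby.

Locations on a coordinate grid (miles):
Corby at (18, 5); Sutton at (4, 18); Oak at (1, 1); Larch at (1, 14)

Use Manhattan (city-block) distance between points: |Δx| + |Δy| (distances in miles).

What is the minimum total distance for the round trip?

With 3 stops there are 3!/2 = 3 distinct round trips (a route and its reverse cost the same).
Corby→Sutton→Oak→Larch→Corby: 27+20+13+26 = 86
Corby→Sutton→Larch→Oak→Corby: 27+7+13+21 = 68
Corby→Oak→Sutton→Larch→Corby: 21+20+7+26 = 74
The minimum is 68.
One optimal route: Corby → Sutton → Larch → Oak → Corby (or its reverse).

Minimum total distance: 68 miles.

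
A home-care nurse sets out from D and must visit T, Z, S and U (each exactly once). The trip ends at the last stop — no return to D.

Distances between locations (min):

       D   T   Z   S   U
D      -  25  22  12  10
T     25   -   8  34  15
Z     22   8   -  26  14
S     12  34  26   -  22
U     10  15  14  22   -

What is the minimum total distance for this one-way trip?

There are 4! = 24 possible orderings.
D - T - Z - S - U: 25+8+26+22 = 81
D - T - Z - U - S: 25+8+14+22 = 69
D - T - S - Z - U: 25+34+26+14 = 99
D - T - S - U - Z: 25+34+22+14 = 95
D - T - U - Z - S: 25+15+14+26 = 80
D - T - U - S - Z: 25+15+22+26 = 88
D - Z - T - S - U: 22+8+34+22 = 86
D - Z - T - U - S: 22+8+15+22 = 67
D - Z - S - T - U: 22+26+34+15 = 97
D - Z - S - U - T: 22+26+22+15 = 85
D - Z - U - T - S: 22+14+15+34 = 85
D - Z - U - S - T: 22+14+22+34 = 92
D - S - T - Z - U: 12+34+8+14 = 68
D - S - T - U - Z: 12+34+15+14 = 75
… (10 more)
D - S - U - Z - T: 12+22+14+8 = 56  ← best
The minimum is 56.
One shortest path: D → S → U → Z → T.

Shortest open route: 56 min.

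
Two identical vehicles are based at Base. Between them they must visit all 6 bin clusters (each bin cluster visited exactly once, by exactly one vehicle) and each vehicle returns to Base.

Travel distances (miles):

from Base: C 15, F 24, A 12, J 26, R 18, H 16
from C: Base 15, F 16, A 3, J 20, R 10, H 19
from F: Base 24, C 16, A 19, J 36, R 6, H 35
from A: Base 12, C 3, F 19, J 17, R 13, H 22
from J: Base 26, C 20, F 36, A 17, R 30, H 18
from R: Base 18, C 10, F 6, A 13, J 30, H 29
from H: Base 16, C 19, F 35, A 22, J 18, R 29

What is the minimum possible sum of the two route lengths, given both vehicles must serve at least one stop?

115 miles — the smallest possible combined total.

Try each way of splitting the stops between the two vehicles (each non-empty) and, for each split, find the best tour for each vehicle:
  {C} + {F, A, J, R, H}: 30 + 94 = 124
  {F} + {C, A, J, R, H}: 48 + 82 = 130
  {C, F} + {A, J, R, H}: 55 + 82 = 137
  {A} + {C, F, J, R, H}: 24 + 94 = 118
  {C, A} + {F, J, R, H}: 30 + 94 = 124
  {F, A} + {C, J, R, H}: 55 + 82 = 137
  … (31 splits in total)
  {C, F, A, R} + {J, H}: 55 + 60 = 115  ← best
Best: vehicle 1 Base → F → R → C → A → Base = 55; vehicle 2 Base → J → H → Base = 60; combined 115.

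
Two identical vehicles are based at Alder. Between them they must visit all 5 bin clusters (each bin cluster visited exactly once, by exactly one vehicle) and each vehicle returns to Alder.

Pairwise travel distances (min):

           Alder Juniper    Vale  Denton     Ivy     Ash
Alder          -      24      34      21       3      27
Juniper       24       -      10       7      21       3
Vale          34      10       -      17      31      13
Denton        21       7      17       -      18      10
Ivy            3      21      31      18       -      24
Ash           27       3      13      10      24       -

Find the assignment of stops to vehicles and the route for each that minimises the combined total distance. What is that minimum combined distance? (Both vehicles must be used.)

Minimum combined distance: 84 min.

Check every non-empty split of the stops between the two vehicles; for each half take its own optimal tour:
  {Juniper} + {Vale, Denton, Ivy, Ash}: 48 + 78 = 126
  {Vale} + {Juniper, Denton, Ivy, Ash}: 68 + 58 = 126
  {Juniper, Vale} + {Denton, Ivy, Ash}: 68 + 58 = 126
  {Denton} + {Juniper, Vale, Ivy, Ash}: 42 + 74 = 116
  {Juniper, Denton} + {Vale, Ivy, Ash}: 52 + 74 = 126
  {Vale, Denton} + {Juniper, Ivy, Ash}: 72 + 54 = 126
  … (15 splits in total)
  {Ivy} + {Juniper, Vale, Denton, Ash}: 6 + 78 = 84  ← best
Best: vehicle 1 Alder → Ivy → Alder = 6; vehicle 2 Alder → Juniper → Vale → Ash → Denton → Alder = 78; combined 84.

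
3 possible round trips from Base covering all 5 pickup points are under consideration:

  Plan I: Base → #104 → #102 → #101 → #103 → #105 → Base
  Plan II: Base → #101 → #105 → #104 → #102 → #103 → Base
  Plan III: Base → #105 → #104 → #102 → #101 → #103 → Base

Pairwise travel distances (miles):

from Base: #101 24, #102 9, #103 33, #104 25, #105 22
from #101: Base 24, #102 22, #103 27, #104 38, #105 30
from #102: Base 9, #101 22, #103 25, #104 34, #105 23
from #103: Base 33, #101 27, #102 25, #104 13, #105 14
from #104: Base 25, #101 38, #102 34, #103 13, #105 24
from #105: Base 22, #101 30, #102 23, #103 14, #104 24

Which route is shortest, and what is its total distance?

Plan I: 25 + 34 + 22 + 27 + 14 + 22 = 144
Plan II: 24 + 30 + 24 + 34 + 25 + 33 = 170
Plan III: 22 + 24 + 34 + 22 + 27 + 33 = 162

144 miles — Plan I is the shortest.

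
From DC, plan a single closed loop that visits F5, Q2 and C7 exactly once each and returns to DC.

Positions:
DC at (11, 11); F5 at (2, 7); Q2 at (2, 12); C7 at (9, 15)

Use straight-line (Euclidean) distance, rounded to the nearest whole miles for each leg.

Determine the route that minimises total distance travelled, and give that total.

With 3 stops there are 3!/2 = 3 distinct round trips (a route and its reverse cost the same).
DC→F5→Q2→C7→DC: 10+5+8+4 = 27
DC→F5→C7→Q2→DC: 10+11+8+9 = 38
DC→Q2→F5→C7→DC: 9+5+11+4 = 29
The minimum is 27.
One optimal route: DC → F5 → Q2 → C7 → DC (or its reverse).

Shortest round trip = 27 miles.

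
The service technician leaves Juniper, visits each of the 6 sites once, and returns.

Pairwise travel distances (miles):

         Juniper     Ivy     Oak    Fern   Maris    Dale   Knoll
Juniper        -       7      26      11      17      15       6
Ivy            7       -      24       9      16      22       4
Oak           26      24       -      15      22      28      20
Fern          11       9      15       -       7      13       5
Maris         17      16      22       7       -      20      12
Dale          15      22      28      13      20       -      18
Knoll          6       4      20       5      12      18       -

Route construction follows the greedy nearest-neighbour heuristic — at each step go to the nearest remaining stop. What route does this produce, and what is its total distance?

Nearest-neighbour total = 100 miles; route Juniper → Knoll → Ivy → Fern → Maris → Dale → Oak → Juniper.

Juniper → [Knoll:6 / Ivy:7 / Fern:11 / Dale:15 / Maris:17 / Oak:26] → Knoll (6)
Knoll → [Ivy:4 / Fern:5 / Maris:12 / Dale:18 / Oak:20] → Ivy (4)
Ivy → [Fern:9 / Maris:16 / Dale:22 / Oak:24] → Fern (9)
Fern → [Maris:7 / Dale:13 / Oak:15] → Maris (7)
Maris → [Dale:20 / Oak:22] → Dale (20)
Dale → [Oak:28] → Oak (28)
Return Oak→Juniper: 26.
Total = 6 + 4 + 9 + 7 + 20 + 28 + 26 = 100.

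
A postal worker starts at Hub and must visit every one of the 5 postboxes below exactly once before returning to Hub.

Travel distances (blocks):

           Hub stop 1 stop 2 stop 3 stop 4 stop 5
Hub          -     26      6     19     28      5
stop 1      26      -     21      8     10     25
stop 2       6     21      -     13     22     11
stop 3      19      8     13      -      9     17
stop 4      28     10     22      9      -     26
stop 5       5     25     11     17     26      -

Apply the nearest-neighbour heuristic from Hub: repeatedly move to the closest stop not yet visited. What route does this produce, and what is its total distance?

At Hub the remaining stops are stop 5 5, stop 2 6, stop 3 19, stop 1 26, stop 4 28; go to stop 5.
At stop 5 the remaining stops are stop 2 11, stop 3 17, stop 1 25, stop 4 26; go to stop 2.
At stop 2 the remaining stops are stop 3 13, stop 1 21, stop 4 22; go to stop 3.
At stop 3 the remaining stops are stop 1 8, stop 4 9; go to stop 1.
At stop 1 the remaining stops are stop 4 10; go to stop 4.
Return stop 4→Hub: 28.
Total = 5 + 11 + 13 + 8 + 10 + 28 = 75.

75 blocks along Hub → stop 5 → stop 2 → stop 3 → stop 1 → stop 4 → Hub.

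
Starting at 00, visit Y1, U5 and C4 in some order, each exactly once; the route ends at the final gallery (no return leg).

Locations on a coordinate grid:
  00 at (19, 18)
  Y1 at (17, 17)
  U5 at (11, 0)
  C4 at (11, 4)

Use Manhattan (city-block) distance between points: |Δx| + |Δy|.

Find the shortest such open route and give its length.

Shortest open route: 26.

There are 3! = 6 possible orderings.
00→Y1→U5→C4: 3+23+4 = 30
00→Y1→C4→U5: 3+19+4 = 26
00→U5→Y1→C4: 26+23+19 = 68
00→U5→C4→Y1: 26+4+19 = 49
00→C4→Y1→U5: 22+19+23 = 64
00→C4→U5→Y1: 22+4+23 = 49
The minimum is 26.
One shortest path: 00 → Y1 → C4 → U5.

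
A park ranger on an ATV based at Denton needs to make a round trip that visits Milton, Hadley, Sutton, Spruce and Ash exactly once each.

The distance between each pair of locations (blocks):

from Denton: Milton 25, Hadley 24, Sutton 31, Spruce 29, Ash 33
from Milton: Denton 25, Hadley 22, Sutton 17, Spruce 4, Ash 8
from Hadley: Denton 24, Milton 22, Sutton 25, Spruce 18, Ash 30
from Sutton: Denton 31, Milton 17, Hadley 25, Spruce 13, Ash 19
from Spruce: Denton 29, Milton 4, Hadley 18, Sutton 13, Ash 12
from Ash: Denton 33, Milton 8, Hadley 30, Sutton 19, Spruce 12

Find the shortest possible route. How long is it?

Shortest round trip = 104 blocks.

With 5 stops there are 5!/2 = 60 distinct round trips (a route and its reverse cost the same).
Denton-Milton-Hadley-Sutton-Spruce-Ash-Denton: 25+22+25+13+12+33 = 130
Denton-Milton-Hadley-Sutton-Ash-Spruce-Denton: 25+22+25+19+12+29 = 132
Denton-Milton-Hadley-Spruce-Sutton-Ash-Denton: 25+22+18+13+19+33 = 130
Denton-Milton-Hadley-Spruce-Ash-Sutton-Denton: 25+22+18+12+19+31 = 127
Denton-Milton-Hadley-Ash-Sutton-Spruce-Denton: 25+22+30+19+13+29 = 138
Denton-Milton-Hadley-Ash-Spruce-Sutton-Denton: 25+22+30+12+13+31 = 133
Denton-Milton-Sutton-Hadley-Spruce-Ash-Denton: 25+17+25+18+12+33 = 130
Denton-Milton-Sutton-Hadley-Ash-Spruce-Denton: 25+17+25+30+12+29 = 138
Denton-Milton-Sutton-Spruce-Hadley-Ash-Denton: 25+17+13+18+30+33 = 136
Denton-Milton-Sutton-Spruce-Ash-Hadley-Denton: 25+17+13+12+30+24 = 121
Denton-Milton-Sutton-Ash-Hadley-Spruce-Denton: 25+17+19+30+18+29 = 138
Denton-Milton-Sutton-Ash-Spruce-Hadley-Denton: 25+17+19+12+18+24 = 115
Denton-Milton-Spruce-Hadley-Sutton-Ash-Denton: 25+4+18+25+19+33 = 124
Denton-Milton-Spruce-Hadley-Ash-Sutton-Denton: 25+4+18+30+19+31 = 127
… (46 more)
Denton-Hadley-Spruce-Milton-Ash-Sutton-Denton: 24+18+4+8+19+31 = 104  ← best
The minimum is 104.
One optimal route: Denton → Hadley → Spruce → Milton → Ash → Sutton → Denton (or its reverse).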